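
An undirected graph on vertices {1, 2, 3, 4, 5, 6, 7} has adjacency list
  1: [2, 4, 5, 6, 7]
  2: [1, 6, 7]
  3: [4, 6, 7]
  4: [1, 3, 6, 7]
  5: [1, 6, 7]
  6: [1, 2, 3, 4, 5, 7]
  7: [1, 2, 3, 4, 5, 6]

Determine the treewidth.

3

A width-3 tree decomposition is:
Bags: B1 = {1, 5, 6, 7}  B2 = {1, 2, 6, 7}  B3 = {1, 4, 6, 7}  B4 = {3, 4, 6, 7}
Tree: B1–B2, B2–B3, B3–B4
Each bag holds 4 vertices, so the decomposition has width 3, which upper-bounds the treewidth. For the lower bound, the 4 vertices {1, 2, 6, 7} are pairwise adjacent, and any tree decomposition puts a clique entirely inside one bag — forcing width ≥ 3. The upper and lower bounds meet at 3, so that is the treewidth.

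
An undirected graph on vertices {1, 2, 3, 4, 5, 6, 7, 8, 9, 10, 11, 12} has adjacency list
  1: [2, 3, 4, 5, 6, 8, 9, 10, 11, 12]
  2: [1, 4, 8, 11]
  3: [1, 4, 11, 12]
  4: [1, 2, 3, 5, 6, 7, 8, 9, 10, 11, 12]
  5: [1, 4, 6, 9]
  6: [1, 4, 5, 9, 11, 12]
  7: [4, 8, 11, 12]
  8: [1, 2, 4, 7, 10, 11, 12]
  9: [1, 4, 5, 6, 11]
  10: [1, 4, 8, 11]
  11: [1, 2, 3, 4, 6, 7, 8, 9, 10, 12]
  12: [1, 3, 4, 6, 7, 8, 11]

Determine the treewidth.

4

A width-4 tree decomposition is:
Bags: B1 = {1, 4, 6, 9, 11}  B2 = {1, 4, 6, 11, 12}  B3 = {1, 4, 8, 11, 12}  B4 = {1, 2, 4, 8, 11}  B5 = {1, 4, 8, 10, 11}  B6 = {4, 7, 8, 11, 12}  B7 = {1, 3, 4, 11, 12}  B8 = {1, 4, 5, 6, 9}
Tree: B1–B2, B2–B3, B3–B4, B3–B5, B3–B6, B3–B7, B1–B8
The largest bag has 5 vertices, giving width 4; this decomposition certifies tw(G) ≤ 4. Conversely, {1, 2, 4, 8, 11} is a clique of size 5, and the vertices of any clique must share a bag in every tree decomposition; so some bag has ≥ 5 vertices and tw(G) ≥ 4. Therefore the treewidth is 4.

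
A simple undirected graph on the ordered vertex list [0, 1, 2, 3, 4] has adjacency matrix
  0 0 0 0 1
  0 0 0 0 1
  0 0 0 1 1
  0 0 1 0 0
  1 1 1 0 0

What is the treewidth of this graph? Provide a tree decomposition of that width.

Treewidth 1.
Bags: B1 = {2, 3}  B2 = {2, 4}  B3 = {1, 4}  B4 = {0, 4}
Tree: B1–B2, B2–B3, B3–B4

Every bag has size at most 2, so the width is 2 − 1 = 1 and tw(G) ≤ 1. Since G has at least one edge (e.g. 3–2), it is not an edgeless graph, so tw(G) ≥ 1. The upper and lower bounds meet at 1, so that is the treewidth.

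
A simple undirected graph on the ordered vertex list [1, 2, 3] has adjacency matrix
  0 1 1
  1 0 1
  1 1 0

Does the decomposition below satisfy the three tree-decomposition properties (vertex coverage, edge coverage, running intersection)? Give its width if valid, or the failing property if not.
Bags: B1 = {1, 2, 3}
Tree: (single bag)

Every vertex of G appears in some bag (union = {1, 2, 3}); every edge is covered by a bag; and for each vertex v the set of bags containing v is connected in the bag tree. The decomposition is therefore valid. The largest bag has 3 vertices, so the width is 2.

Yes; width 2.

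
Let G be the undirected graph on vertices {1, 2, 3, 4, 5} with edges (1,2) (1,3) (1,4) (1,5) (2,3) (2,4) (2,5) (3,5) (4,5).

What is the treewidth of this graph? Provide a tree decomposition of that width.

Each bag holds 4 vertices, so the decomposition has width 3, which upper-bounds the treewidth. On the other hand G contains the 4-clique {1, 2, 3, 5}. A clique must lie in a single bag of any decomposition, so no decomposition can have width below 3. Combining the bounds, tw(G) = 3.

Treewidth 3.
One such decomposition:
Bags: B1 = {1, 2, 4, 5}  B2 = {1, 2, 3, 5}
Tree: B1–B2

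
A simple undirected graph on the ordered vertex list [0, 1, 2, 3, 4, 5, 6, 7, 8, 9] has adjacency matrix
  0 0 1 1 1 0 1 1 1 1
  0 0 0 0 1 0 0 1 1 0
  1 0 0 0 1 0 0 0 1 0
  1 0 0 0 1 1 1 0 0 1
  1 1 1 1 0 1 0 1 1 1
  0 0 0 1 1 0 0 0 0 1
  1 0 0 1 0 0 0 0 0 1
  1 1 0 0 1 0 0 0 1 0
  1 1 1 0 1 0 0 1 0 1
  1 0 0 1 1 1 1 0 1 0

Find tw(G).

3

A width-3 tree decomposition is:
Bags: B1 = {0, 4, 7, 8}  B2 = {0, 4, 8, 9}  B3 = {1, 4, 7, 8}  B4 = {0, 3, 4, 9}  B5 = {0, 3, 6, 9}  B6 = {0, 2, 4, 8}  B7 = {3, 4, 5, 9}
Tree: B1–B2, B1–B3, B2–B4, B4–B5, B2–B6, B4–B7
The largest bag has 4 vertices, giving width 3; this decomposition certifies tw(G) ≤ 3. On the other hand G contains the 4-clique {0, 4, 8, 9}. A clique must lie in a single bag of any decomposition, so no decomposition can have width below 3. Combining the bounds, tw(G) = 3.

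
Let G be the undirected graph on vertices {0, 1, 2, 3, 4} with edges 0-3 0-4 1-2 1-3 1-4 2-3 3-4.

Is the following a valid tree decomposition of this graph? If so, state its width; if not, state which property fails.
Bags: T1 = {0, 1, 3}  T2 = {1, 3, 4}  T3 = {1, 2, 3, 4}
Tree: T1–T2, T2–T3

No — edge (4,0) lies in no bag.

A tree decomposition must satisfy three properties: every vertex lies in some bag; for every edge, both endpoints lie together in some bag; and for every vertex, the bags containing it form a connected subtree. Here edge (4,0) lies in no bag, so the decomposition is invalid.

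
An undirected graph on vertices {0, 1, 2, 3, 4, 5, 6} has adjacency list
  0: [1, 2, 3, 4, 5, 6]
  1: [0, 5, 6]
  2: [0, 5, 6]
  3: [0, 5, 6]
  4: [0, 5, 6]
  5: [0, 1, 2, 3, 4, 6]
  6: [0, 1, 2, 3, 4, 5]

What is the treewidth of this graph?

3

A width-3 tree decomposition is:
Bags: B1 = {0, 3, 5, 6}  B2 = {0, 2, 5, 6}  B3 = {0, 4, 5, 6}  B4 = {0, 1, 5, 6}
Tree: B1–B2, B2–B3, B3–B4
Every bag has size at most 4, so the width is 4 − 1 = 3 and tw(G) ≤ 3. For the lower bound, the 4 vertices {0, 1, 5, 6} are pairwise adjacent, and any tree decomposition puts a clique entirely inside one bag — forcing width ≥ 3. Combining the bounds, tw(G) = 3.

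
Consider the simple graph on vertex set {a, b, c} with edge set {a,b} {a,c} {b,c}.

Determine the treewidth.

A width-2 tree decomposition is:
Bags: B1 = {a, b, c}
Tree: (single bag)
A single bag containing all 3 vertices is trivially a valid decomposition of width 2. For the lower bound, the 3 vertices {a, b, c} are pairwise adjacent, and any tree decomposition puts a clique entirely inside one bag — forcing width ≥ 2. The upper and lower bounds meet at 2, so that is the treewidth.

2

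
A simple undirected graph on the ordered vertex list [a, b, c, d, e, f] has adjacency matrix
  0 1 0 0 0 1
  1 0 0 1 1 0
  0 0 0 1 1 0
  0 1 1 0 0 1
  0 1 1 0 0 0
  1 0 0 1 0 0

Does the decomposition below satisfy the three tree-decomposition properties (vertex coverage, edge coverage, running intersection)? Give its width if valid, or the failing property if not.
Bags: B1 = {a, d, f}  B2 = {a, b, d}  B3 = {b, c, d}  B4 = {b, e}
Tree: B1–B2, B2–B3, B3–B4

A tree decomposition must satisfy three properties: every vertex lies in some bag; for every edge, both endpoints lie together in some bag; and for every vertex, the bags containing it form a connected subtree. Here edge (c,e) lies in no bag, so the decomposition is invalid.

No — edge (c,e) lies in no bag.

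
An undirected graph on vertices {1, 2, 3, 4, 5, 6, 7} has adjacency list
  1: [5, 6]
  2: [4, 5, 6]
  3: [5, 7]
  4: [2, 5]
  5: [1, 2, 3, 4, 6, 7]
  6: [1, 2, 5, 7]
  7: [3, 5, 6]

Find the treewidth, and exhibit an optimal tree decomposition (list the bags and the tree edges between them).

Treewidth 2.
Bags: B1 = {2, 4, 5}  B2 = {2, 5, 6}  B3 = {5, 6, 7}  B4 = {3, 5, 7}  B5 = {1, 5, 6}
Tree: B1–B2, B2–B3, B3–B4, B3–B5

The largest bag has 3 vertices, giving width 2; this decomposition certifies tw(G) ≤ 2. On the other hand G contains the 3-clique {3, 5, 7}. A clique must lie in a single bag of any decomposition, so no decomposition can have width below 2. Hence tw(G) = 2 exactly.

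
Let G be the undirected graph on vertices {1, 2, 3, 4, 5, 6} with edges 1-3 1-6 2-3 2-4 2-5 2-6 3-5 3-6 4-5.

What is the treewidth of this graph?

2

A width-2 tree decomposition is:
Bags: B1 = {2, 3, 6}  B2 = {1, 3, 6}  B3 = {2, 3, 5}  B4 = {2, 4, 5}
Tree: B1–B2, B1–B3, B3–B4
Each bag holds 3 vertices, so the decomposition has width 2, which upper-bounds the treewidth. Conversely, {1, 3, 6} is a clique of size 3, and the vertices of any clique must share a bag in every tree decomposition; so some bag has ≥ 3 vertices and tw(G) ≥ 2. Combining the bounds, tw(G) = 2.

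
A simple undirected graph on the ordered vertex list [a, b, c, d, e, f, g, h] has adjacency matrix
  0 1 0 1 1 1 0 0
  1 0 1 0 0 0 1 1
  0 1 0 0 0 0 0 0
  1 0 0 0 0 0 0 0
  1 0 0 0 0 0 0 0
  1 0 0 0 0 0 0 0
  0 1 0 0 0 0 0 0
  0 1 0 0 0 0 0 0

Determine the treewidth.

1

A width-1 tree decomposition is:
Bags: B1 = {a, b}  B2 = {a, d}  B3 = {b, c}  B4 = {a, e}  B5 = {b, g}  B6 = {a, f}  B7 = {b, h}
Tree: B1–B2, B1–B3, B1–B4, B3–B5, B2–B6, B3–B7
Each bag holds 2 vertices, so the decomposition has width 1, which upper-bounds the treewidth. G has an edge, so its treewidth is at least 1. Hence tw(G) = 1 exactly.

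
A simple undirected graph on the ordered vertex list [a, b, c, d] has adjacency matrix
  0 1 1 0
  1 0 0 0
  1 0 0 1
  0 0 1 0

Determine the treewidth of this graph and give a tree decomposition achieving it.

Each bag holds 2 vertices, so the decomposition has width 1, which upper-bounds the treewidth. Any graph with an edge has treewidth ≥ 1, and G has the edge a–c. Therefore the treewidth is 1.

Treewidth 1.
One such decomposition:
Bags: B1 = {a, c}  B2 = {c, d}  B3 = {a, b}
Tree: B1–B2, B1–B3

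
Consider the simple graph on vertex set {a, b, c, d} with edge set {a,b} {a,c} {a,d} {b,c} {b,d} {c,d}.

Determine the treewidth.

3

A width-3 tree decomposition is:
Bags: B1 = {a, b, c, d}
Tree: (single bag)
A single bag containing all 4 vertices is trivially a valid decomposition of width 3. Conversely, {a, b, c, d} is a clique of size 4, and the vertices of any clique must share a bag in every tree decomposition; so some bag has ≥ 4 vertices and tw(G) ≥ 3. Combining the bounds, tw(G) = 3.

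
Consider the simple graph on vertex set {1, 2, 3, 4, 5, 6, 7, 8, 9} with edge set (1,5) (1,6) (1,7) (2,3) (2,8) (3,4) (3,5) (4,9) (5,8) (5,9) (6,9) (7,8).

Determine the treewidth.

3

A width-3 tree decomposition is:
Bags: B1 = {3, 4, 6, 9}  B2 = {3, 5, 6, 9}  B3 = {1, 3, 5, 6}  B4 = {1, 2, 3, 5}  B5 = {1, 2, 5, 8}  B6 = {1, 2, 7, 8}
Tree: B1–B2, B2–B3, B3–B4, B4–B5, B5–B6
Each bag holds 4 vertices, so the decomposition has width 3, which upper-bounds the treewidth. For the lower bound: the 4 vertex sets {4,6,9}, {3}, {5}, {1,2,7,8} are disjoint, each induces a connected subgraph, and every pair is joined by at least one edge of G. Contracting each set to a single vertex therefore yields K_{4} as a minor, and since treewidth is minor-monotone, tw(G) ≥ tw(K_{4}) = 3. Combining the bounds, tw(G) = 3.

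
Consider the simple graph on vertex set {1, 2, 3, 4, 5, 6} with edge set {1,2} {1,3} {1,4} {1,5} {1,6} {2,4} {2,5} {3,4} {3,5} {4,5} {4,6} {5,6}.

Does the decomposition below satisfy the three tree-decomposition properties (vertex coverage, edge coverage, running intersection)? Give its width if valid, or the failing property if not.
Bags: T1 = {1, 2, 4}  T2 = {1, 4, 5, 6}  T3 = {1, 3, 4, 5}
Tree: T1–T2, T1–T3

No — edge (5,2) lies in no bag.

A tree decomposition must satisfy three properties: every vertex lies in some bag; for every edge, both endpoints lie together in some bag; and for every vertex, the bags containing it form a connected subtree. Here edge (5,2) lies in no bag, so the decomposition is invalid.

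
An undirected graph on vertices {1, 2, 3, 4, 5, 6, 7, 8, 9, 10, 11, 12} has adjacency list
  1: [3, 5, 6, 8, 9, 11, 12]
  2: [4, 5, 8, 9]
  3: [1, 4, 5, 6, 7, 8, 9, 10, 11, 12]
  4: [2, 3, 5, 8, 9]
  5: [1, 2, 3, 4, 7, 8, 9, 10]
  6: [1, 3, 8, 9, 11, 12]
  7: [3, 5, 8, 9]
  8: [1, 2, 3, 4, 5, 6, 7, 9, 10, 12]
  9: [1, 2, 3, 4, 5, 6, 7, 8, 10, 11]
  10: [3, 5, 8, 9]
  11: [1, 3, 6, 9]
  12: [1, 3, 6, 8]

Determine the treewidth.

A width-4 tree decomposition is:
Bags: B1 = {3, 5, 7, 8, 9}  B2 = {1, 3, 5, 8, 9}  B3 = {3, 4, 5, 8, 9}  B4 = {3, 5, 8, 9, 10}  B5 = {1, 3, 6, 8, 9}  B6 = {2, 4, 5, 8, 9}  B7 = {1, 3, 6, 9, 11}  B8 = {1, 3, 6, 8, 12}
Tree: B1–B2, B2–B3, B3–B4, B2–B5, B3–B6, B5–B7, B5–B8
The largest bag has 5 vertices, giving width 4; this decomposition certifies tw(G) ≤ 4. Conversely, {2, 4, 5, 8, 9} is a clique of size 5, and the vertices of any clique must share a bag in every tree decomposition; so some bag has ≥ 5 vertices and tw(G) ≥ 4. The upper and lower bounds meet at 4, so that is the treewidth.

4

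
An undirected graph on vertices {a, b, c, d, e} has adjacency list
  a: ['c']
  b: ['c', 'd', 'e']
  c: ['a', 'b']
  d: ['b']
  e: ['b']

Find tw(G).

A width-1 tree decomposition is:
Bags: B1 = {b, c}  B2 = {b, d}  B3 = {b, e}  B4 = {a, c}
Tree: B1–B2, B1–B3, B1–B4
Every bag has size at most 2, so the width is 2 − 1 = 1 and tw(G) ≤ 1. Since G has at least one edge (e.g. c–b), it is not an edgeless graph, so tw(G) ≥ 1. Therefore the treewidth is 1.

1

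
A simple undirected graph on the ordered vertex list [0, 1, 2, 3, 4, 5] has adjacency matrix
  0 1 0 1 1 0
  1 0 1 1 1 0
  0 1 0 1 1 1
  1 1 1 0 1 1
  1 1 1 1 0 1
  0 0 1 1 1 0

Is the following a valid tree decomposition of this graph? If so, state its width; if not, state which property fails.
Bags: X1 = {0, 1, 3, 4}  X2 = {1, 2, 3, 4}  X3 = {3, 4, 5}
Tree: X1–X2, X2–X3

No — edge (2,5) lies in no bag.

A tree decomposition must satisfy three properties: every vertex lies in some bag; for every edge, both endpoints lie together in some bag; and for every vertex, the bags containing it form a connected subtree. Here edge (2,5) lies in no bag, so the decomposition is invalid.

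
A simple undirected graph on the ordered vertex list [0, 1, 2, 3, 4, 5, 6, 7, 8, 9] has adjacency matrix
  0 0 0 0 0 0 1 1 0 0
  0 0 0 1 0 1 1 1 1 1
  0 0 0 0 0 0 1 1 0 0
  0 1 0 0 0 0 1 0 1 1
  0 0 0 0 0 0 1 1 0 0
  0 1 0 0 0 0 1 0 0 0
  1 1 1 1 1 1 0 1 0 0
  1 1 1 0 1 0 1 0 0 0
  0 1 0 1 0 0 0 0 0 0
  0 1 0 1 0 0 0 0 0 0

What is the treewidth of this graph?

A width-2 tree decomposition is:
Bags: B1 = {1, 6, 7}  B2 = {1, 3, 6}  B3 = {1, 3, 9}  B4 = {2, 6, 7}  B5 = {4, 6, 7}  B6 = {1, 5, 6}  B7 = {0, 6, 7}  B8 = {1, 3, 8}
Tree: B1–B2, B2–B3, B1–B4, B1–B5, B1–B6, B1–B7, B3–B8
Every bag has size at most 3, so the width is 3 − 1 = 2 and tw(G) ≤ 2. Conversely, {1, 3, 8} is a clique of size 3, and the vertices of any clique must share a bag in every tree decomposition; so some bag has ≥ 3 vertices and tw(G) ≥ 2. The upper and lower bounds meet at 2, so that is the treewidth.

2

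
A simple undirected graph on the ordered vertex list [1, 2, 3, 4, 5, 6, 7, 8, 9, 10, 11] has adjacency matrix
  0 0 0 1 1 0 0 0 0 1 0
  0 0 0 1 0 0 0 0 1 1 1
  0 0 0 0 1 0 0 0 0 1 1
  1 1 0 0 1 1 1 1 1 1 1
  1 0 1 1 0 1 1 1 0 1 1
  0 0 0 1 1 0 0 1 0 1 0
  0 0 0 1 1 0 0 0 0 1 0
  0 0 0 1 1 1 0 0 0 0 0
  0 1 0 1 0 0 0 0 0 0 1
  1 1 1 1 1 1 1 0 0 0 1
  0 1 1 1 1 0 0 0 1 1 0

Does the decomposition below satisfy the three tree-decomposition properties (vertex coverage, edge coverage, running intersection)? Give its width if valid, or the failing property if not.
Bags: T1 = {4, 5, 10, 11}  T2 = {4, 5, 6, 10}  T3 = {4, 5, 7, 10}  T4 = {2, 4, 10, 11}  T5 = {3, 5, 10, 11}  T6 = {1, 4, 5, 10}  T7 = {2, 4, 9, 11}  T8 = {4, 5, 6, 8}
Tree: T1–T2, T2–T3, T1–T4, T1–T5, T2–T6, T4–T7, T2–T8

Vertex coverage: the bags together contain {1, 2, 3, 4, 5, 6, 7, 8, 9, 10, 11}, the full vertex set. Edge coverage: each edge of G has both endpoints in at least one bag. Running intersection: for every vertex, the bags containing it form a connected subtree. All three properties hold, so this is a valid tree decomposition of width max|bag| − 1 = 3, and hence tw(G) ≤ 3.

Yes; width 3.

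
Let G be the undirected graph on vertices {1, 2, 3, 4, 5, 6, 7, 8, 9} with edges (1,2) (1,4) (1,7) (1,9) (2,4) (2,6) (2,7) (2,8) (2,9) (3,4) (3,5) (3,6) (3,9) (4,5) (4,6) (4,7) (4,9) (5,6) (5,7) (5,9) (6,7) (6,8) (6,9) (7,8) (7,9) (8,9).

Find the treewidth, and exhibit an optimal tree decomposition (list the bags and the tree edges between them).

Each bag holds 5 vertices, so the decomposition has width 4, which upper-bounds the treewidth. On the other hand G contains the 5-clique {2, 6, 7, 8, 9}. A clique must lie in a single bag of any decomposition, so no decomposition can have width below 4. Hence tw(G) = 4 exactly.

Treewidth 4.
Bags: B1 = {4, 5, 6, 7, 9}  B2 = {2, 4, 6, 7, 9}  B3 = {3, 4, 5, 6, 9}  B4 = {2, 6, 7, 8, 9}  B5 = {1, 2, 4, 7, 9}
Tree: B1–B2, B1–B3, B2–B4, B2–B5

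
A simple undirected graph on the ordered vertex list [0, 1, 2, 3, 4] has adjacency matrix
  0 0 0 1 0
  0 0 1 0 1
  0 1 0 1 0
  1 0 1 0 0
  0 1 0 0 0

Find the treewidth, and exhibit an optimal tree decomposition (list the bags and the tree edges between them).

Treewidth 1.
Bags: B1 = {0, 3}  B2 = {2, 3}  B3 = {1, 2}  B4 = {1, 4}
Tree: B1–B2, B2–B3, B3–B4

The largest bag has 2 vertices, giving width 1; this decomposition certifies tw(G) ≤ 1. G has an edge, so its treewidth is at least 1. Hence tw(G) = 1 exactly.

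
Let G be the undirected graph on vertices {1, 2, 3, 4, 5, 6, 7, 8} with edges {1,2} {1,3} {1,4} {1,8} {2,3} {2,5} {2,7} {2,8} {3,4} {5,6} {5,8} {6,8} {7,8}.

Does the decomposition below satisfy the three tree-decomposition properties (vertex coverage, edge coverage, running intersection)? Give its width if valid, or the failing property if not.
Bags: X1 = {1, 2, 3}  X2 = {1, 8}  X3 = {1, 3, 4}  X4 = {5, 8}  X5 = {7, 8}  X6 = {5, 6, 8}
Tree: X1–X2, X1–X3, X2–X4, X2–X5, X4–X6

A tree decomposition must satisfy three properties: every vertex lies in some bag; for every edge, both endpoints lie together in some bag; and for every vertex, the bags containing it form a connected subtree. Here edge (2,8) lies in no bag, so the decomposition is invalid.

No — edge (2,8) lies in no bag.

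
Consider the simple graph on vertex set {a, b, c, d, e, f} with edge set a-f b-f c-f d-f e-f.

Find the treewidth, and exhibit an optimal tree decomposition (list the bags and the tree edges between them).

Treewidth 1.
One optimal decomposition is:
Bags: B1 = {d, f}  B2 = {a, f}  B3 = {c, f}  B4 = {e, f}  B5 = {b, f}
Tree: B1–B2, B1–B3, B3–B4, B1–B5

The largest bag has 2 vertices, giving width 1; this decomposition certifies tw(G) ≤ 1. G has an edge, so its treewidth is at least 1. Combining the bounds, tw(G) = 1.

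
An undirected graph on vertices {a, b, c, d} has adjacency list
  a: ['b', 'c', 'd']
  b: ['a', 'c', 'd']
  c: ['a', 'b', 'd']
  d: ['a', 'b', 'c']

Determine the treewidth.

A width-3 tree decomposition is:
Bags: B1 = {a, b, c, d}
Tree: (single bag)
With just one bag of size 4, the width is 4 − 1 = 3, so tw(G) ≤ 3. On the other hand G contains the 4-clique {a, b, c, d}. A clique must lie in a single bag of any decomposition, so no decomposition can have width below 3. The upper and lower bounds meet at 3, so that is the treewidth.

3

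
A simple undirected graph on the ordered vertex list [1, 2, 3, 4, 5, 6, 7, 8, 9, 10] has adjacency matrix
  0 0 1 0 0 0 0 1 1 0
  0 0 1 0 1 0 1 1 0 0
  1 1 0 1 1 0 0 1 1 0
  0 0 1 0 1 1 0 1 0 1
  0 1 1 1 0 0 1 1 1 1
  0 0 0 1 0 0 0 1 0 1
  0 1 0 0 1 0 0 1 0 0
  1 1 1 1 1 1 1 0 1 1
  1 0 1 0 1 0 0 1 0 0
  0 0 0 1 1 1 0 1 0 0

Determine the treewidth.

A width-3 tree decomposition is:
Bags: B1 = {2, 3, 5, 8}  B2 = {3, 5, 8, 9}  B3 = {3, 4, 5, 8}  B4 = {4, 5, 8, 10}  B5 = {1, 3, 8, 9}  B6 = {2, 5, 7, 8}  B7 = {4, 6, 8, 10}
Tree: B1–B2, B1–B3, B3–B4, B2–B5, B1–B6, B4–B7
Each bag holds 4 vertices, so the decomposition has width 3, which upper-bounds the treewidth. Conversely, {1, 3, 8, 9} is a clique of size 4, and the vertices of any clique must share a bag in every tree decomposition; so some bag has ≥ 4 vertices and tw(G) ≥ 3. The upper and lower bounds meet at 3, so that is the treewidth.

3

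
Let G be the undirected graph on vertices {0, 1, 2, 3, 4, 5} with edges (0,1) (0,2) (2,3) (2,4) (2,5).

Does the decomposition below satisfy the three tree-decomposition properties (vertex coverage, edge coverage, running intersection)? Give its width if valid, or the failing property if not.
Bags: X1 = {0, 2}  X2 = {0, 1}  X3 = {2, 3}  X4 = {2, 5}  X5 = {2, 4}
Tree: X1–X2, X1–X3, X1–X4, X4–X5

Yes; width 1.

Vertex coverage: the bags together contain {0, 1, 2, 3, 4, 5}, the full vertex set. Edge coverage: each edge of G has both endpoints in at least one bag. Running intersection: for every vertex, the bags containing it form a connected subtree. All three properties hold, so this is a valid tree decomposition of width max|bag| − 1 = 1, and hence tw(G) ≤ 1.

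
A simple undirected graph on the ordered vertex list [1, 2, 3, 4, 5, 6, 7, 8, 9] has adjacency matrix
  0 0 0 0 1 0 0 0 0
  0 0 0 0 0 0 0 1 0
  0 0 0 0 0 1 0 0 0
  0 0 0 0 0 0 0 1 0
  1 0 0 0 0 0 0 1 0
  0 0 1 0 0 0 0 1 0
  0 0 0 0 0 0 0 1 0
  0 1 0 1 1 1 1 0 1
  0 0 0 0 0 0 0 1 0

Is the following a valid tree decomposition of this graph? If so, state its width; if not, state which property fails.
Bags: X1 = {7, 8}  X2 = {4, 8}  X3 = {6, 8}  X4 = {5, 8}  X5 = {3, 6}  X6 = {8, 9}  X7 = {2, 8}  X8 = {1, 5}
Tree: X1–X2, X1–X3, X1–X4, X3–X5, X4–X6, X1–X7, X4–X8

Yes; width 1.

Every vertex of G appears in some bag (union = {1, 2, 3, 4, 5, 6, 7, 8, 9}); every edge is covered by a bag; and for each vertex v the set of bags containing v is connected in the bag tree. The decomposition is therefore valid. The largest bag has 2 vertices, so the width is 1.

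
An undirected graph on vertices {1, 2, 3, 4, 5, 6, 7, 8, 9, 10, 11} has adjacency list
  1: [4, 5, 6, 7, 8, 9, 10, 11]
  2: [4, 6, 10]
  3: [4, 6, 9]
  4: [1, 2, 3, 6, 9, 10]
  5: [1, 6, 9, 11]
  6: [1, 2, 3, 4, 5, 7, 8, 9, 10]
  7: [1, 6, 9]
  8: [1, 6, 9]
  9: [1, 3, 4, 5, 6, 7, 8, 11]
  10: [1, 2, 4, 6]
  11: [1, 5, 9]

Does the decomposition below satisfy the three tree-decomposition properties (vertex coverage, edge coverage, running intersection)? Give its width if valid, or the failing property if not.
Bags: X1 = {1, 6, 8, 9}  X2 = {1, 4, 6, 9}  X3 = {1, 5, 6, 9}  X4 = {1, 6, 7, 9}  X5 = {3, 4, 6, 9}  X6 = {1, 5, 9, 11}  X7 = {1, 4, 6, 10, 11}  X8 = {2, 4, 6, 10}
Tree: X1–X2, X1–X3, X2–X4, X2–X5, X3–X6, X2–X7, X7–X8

A tree decomposition must satisfy three properties: every vertex lies in some bag; for every edge, both endpoints lie together in some bag; and for every vertex, the bags containing it form a connected subtree. Here bags containing vertex 11 are not connected in the tree, so the decomposition is invalid.

No — bags containing vertex 11 are not connected in the tree.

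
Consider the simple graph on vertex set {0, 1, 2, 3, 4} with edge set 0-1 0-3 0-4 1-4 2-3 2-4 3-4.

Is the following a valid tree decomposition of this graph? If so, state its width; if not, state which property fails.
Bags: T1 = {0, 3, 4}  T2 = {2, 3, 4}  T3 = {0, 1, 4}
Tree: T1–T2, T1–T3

Every vertex of G appears in some bag (union = {0, 1, 2, 3, 4}); every edge is covered by a bag; and for each vertex v the set of bags containing v is connected in the bag tree. The decomposition is therefore valid. The largest bag has 3 vertices, so the width is 2.

Yes; width 2.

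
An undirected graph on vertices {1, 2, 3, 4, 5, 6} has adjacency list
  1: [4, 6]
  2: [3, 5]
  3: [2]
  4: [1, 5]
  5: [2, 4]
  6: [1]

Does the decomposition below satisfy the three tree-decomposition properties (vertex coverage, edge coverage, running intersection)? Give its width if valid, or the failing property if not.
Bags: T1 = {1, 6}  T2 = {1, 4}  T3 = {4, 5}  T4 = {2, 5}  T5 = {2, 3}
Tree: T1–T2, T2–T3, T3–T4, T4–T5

Yes; width 1.

Checking the three conditions: (i) the bags cover all of {1, 2, 3, 4, 5, 6}; (ii) for each edge, some bag contains both endpoints; (iii) the bags containing any fixed vertex form a subtree. All hold, so the decomposition is valid with width 2 − 1 = 1.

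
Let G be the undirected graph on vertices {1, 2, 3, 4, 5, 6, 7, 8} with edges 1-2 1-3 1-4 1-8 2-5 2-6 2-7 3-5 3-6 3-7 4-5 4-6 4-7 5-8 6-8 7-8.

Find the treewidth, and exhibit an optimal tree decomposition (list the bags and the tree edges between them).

Treewidth 4.
One optimal decomposition is:
Bags: B1 = {1, 4, 5, 6, 7}  B2 = {1, 2, 5, 6, 7}  B3 = {1, 5, 6, 7, 8}  B4 = {1, 3, 5, 6, 7}
Tree: B1–B2, B2–B3, B3–B4

Each bag holds 5 vertices, so the decomposition has width 4, which upper-bounds the treewidth. For the lower bound: the 5 vertex sets {1,4}, {2,5}, {6,8}, {7}, {3} are disjoint, each induces a connected subgraph, and every pair is joined by at least one edge of G. Contracting each set to a single vertex therefore yields K_{5} as a minor, and since treewidth is minor-monotone, tw(G) ≥ tw(K_{5}) = 4. Combining the bounds, tw(G) = 4.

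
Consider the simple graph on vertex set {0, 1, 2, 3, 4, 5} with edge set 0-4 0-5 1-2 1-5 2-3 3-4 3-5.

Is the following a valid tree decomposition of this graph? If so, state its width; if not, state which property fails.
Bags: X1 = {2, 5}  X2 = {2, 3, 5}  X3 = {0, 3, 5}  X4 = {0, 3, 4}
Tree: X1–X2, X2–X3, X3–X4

No — vertex 1 appears in no bag.

A tree decomposition must satisfy three properties: every vertex lies in some bag; for every edge, both endpoints lie together in some bag; and for every vertex, the bags containing it form a connected subtree. Here vertex 1 appears in no bag, so the decomposition is invalid.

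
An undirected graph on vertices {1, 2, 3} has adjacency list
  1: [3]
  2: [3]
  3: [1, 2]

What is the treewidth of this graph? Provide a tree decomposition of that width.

Treewidth 1.
Bags: B1 = {1, 3}  B2 = {2, 3}
Tree: B1–B2

Each bag holds 2 vertices, so the decomposition has width 1, which upper-bounds the treewidth. G has an edge, so its treewidth is at least 1. Therefore the treewidth is 1.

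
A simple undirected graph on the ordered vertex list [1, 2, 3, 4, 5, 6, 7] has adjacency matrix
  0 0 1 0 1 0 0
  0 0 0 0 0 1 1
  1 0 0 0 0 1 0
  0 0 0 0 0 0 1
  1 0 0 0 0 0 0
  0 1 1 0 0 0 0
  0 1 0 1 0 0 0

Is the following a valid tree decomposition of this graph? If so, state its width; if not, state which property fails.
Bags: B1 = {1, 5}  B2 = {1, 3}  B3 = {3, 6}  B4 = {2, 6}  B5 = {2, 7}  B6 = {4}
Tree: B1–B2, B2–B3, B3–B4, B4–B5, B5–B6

No — edge (7,4) lies in no bag.

A tree decomposition must satisfy three properties: every vertex lies in some bag; for every edge, both endpoints lie together in some bag; and for every vertex, the bags containing it form a connected subtree. Here edge (7,4) lies in no bag, so the decomposition is invalid.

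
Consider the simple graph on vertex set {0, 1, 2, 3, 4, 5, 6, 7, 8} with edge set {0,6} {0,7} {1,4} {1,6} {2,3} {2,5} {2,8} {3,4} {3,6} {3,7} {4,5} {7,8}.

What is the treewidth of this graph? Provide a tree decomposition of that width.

The largest bag has 4 vertices, giving width 3; this decomposition certifies tw(G) ≤ 3. For the lower bound: the 4 vertex sets {0,7,8}, {2}, {3}, {1,4,5,6} are disjoint, each induces a connected subgraph, and every pair is joined by at least one edge of G. Contracting each set to a single vertex therefore yields K_{4} as a minor, and since treewidth is minor-monotone, tw(G) ≥ tw(K_{4}) = 3. Therefore the treewidth is 3.

Treewidth 3.
One such decomposition:
Bags: B1 = {0, 2, 7, 8}  B2 = {0, 2, 3, 7}  B3 = {0, 2, 3, 6}  B4 = {2, 3, 5, 6}  B5 = {3, 4, 5, 6}  B6 = {1, 4, 5, 6}
Tree: B1–B2, B2–B3, B3–B4, B4–B5, B5–B6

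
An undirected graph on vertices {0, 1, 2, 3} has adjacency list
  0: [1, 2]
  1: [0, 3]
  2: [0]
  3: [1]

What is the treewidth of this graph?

1

A width-1 tree decomposition is:
Bags: B1 = {0, 2}  B2 = {0, 1}  B3 = {1, 3}
Tree: B1–B2, B2–B3
Each bag holds 2 vertices, so the decomposition has width 1, which upper-bounds the treewidth. Any graph with an edge has treewidth ≥ 1, and G has the edge 2–0. The upper and lower bounds meet at 1, so that is the treewidth.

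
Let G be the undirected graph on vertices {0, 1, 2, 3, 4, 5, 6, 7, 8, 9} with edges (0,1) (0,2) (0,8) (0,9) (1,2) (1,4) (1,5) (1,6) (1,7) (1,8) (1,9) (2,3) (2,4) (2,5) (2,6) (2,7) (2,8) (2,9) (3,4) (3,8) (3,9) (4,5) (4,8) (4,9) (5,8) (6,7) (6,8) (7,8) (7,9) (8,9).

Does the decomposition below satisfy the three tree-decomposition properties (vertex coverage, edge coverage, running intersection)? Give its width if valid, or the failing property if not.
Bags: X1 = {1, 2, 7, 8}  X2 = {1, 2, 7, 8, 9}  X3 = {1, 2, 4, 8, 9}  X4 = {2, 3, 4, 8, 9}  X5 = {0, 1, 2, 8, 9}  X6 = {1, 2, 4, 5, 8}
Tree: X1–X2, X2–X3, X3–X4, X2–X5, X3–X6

No — vertex 6 appears in no bag.

A tree decomposition must satisfy three properties: every vertex lies in some bag; for every edge, both endpoints lie together in some bag; and for every vertex, the bags containing it form a connected subtree. Here vertex 6 appears in no bag, so the decomposition is invalid.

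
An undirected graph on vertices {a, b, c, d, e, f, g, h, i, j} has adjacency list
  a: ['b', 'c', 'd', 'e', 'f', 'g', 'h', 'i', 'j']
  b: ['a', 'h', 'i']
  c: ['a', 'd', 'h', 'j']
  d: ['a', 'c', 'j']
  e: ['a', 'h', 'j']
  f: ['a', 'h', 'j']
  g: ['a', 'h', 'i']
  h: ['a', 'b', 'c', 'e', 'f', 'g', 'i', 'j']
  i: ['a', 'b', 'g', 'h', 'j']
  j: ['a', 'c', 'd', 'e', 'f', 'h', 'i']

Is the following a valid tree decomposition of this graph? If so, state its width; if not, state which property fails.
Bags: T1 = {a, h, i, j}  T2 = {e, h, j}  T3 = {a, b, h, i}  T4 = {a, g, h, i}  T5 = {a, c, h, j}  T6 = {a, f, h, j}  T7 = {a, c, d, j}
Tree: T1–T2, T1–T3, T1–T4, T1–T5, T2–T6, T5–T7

No — edge (a,e) lies in no bag.

A tree decomposition must satisfy three properties: every vertex lies in some bag; for every edge, both endpoints lie together in some bag; and for every vertex, the bags containing it form a connected subtree. Here edge (a,e) lies in no bag, so the decomposition is invalid.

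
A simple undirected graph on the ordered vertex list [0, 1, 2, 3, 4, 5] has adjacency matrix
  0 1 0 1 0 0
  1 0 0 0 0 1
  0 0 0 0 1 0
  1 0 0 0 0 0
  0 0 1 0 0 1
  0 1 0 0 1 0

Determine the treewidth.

1

A width-1 tree decomposition is:
Bags: B1 = {0, 3}  B2 = {0, 1}  B3 = {1, 5}  B4 = {4, 5}  B5 = {2, 4}
Tree: B1–B2, B2–B3, B3–B4, B4–B5
Each bag holds 2 vertices, so the decomposition has width 1, which upper-bounds the treewidth. Any graph with an edge has treewidth ≥ 1, and G has the edge 3–0. The upper and lower bounds meet at 1, so that is the treewidth.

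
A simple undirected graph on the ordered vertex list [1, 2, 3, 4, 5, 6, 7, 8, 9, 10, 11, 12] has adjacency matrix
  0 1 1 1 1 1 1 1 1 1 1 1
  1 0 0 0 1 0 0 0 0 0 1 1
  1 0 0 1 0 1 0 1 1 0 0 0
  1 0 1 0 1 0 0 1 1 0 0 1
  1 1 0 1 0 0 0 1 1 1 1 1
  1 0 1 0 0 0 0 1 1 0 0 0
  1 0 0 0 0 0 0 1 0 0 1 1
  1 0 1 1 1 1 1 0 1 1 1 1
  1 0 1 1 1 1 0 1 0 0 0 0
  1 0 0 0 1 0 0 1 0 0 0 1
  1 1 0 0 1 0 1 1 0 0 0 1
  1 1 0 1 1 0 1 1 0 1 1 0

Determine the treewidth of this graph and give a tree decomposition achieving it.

Every bag has size at most 5, so the width is 5 − 1 = 4 and tw(G) ≤ 4. Conversely, {1, 3, 4, 8, 9} is a clique of size 5, and the vertices of any clique must share a bag in every tree decomposition; so some bag has ≥ 5 vertices and tw(G) ≥ 4. Hence tw(G) = 4 exactly.

Treewidth 4.
One such decomposition:
Bags: B1 = {1, 4, 5, 8, 12}  B2 = {1, 5, 8, 11, 12}  B3 = {1, 7, 8, 11, 12}  B4 = {1, 4, 5, 8, 9}  B5 = {1, 3, 4, 8, 9}  B6 = {1, 3, 6, 8, 9}  B7 = {1, 5, 8, 10, 12}  B8 = {1, 2, 5, 11, 12}
Tree: B1–B2, B2–B3, B1–B4, B4–B5, B5–B6, B2–B7, B2–B8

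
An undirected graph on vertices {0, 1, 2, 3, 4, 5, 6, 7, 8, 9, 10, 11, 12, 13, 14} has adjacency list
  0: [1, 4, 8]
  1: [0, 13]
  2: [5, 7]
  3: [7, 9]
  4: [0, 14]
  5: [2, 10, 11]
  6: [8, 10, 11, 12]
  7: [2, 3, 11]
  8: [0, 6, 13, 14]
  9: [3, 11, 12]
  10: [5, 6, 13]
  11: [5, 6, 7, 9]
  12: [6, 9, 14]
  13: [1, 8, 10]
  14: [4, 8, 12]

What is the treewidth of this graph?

3

A width-3 tree decomposition is:
Bags: B1 = {0, 1, 4, 13}  B2 = {0, 4, 8, 13}  B3 = {4, 8, 13, 14}  B4 = {8, 10, 13, 14}  B5 = {6, 8, 10, 14}  B6 = {6, 10, 12, 14}  B7 = {5, 6, 10, 12}  B8 = {5, 6, 11, 12}  B9 = {5, 9, 11, 12}  B10 = {2, 5, 9, 11}  B11 = {2, 7, 9, 11}  B12 = {2, 3, 7, 9}
Tree: B1–B2, B2–B3, B3–B4, B4–B5, B5–B6, B6–B7, B7–B8, B8–B9, B9–B10, B10–B11, B11–B12
Each bag holds 4 vertices, so the decomposition has width 3, which upper-bounds the treewidth. For the lower bound: the 4 vertex sets {0,1,4}, {13}, {8}, {6,10,12,14} are disjoint, each induces a connected subgraph, and every pair is joined by at least one edge of G. Contracting each set to a single vertex therefore yields K_{4} as a minor, and since treewidth is minor-monotone, tw(G) ≥ tw(K_{4}) = 3. The upper and lower bounds meet at 3, so that is the treewidth.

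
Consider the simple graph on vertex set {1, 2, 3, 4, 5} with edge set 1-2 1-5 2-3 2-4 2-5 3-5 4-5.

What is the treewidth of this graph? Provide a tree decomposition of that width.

Every bag has size at most 3, so the width is 3 − 1 = 2 and tw(G) ≤ 2. Conversely, {1, 2, 5} is a clique of size 3, and the vertices of any clique must share a bag in every tree decomposition; so some bag has ≥ 3 vertices and tw(G) ≥ 2. Therefore the treewidth is 2.

Treewidth 2.
Bags: B1 = {2, 3, 5}  B2 = {1, 2, 5}  B3 = {2, 4, 5}
Tree: B1–B2, B1–B3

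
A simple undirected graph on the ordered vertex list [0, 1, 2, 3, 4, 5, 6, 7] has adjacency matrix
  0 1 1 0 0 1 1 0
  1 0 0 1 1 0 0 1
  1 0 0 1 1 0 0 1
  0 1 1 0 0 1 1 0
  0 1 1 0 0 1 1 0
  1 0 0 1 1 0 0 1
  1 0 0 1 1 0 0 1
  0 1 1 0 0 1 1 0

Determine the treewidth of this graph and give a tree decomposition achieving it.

Treewidth 4.
One such decomposition:
Bags: B1 = {1, 2, 4, 5, 6}  B2 = {0, 1, 2, 5, 6}  B3 = {1, 2, 3, 5, 6}  B4 = {1, 2, 5, 6, 7}
Tree: B1–B2, B2–B3, B3–B4

Every bag has size at most 5, so the width is 5 − 1 = 4 and tw(G) ≤ 4. For the lower bound: the 5 vertex sets {4,5}, {0,1}, {2,3}, {6}, {7} are disjoint, each induces a connected subgraph, and every pair is joined by at least one edge of G. Contracting each set to a single vertex therefore yields K_{5} as a minor, and since treewidth is minor-monotone, tw(G) ≥ tw(K_{5}) = 4. Therefore the treewidth is 4.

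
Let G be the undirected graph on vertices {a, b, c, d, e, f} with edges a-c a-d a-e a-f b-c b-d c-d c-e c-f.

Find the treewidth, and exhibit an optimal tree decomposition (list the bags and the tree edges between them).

Treewidth 2.
Bags: B1 = {a, c, d}  B2 = {b, c, d}  B3 = {a, c, f}  B4 = {a, c, e}
Tree: B1–B2, B1–B3, B3–B4

Every bag has size at most 3, so the width is 3 − 1 = 2 and tw(G) ≤ 2. On the other hand G contains the 3-clique {a, c, d}. A clique must lie in a single bag of any decomposition, so no decomposition can have width below 2. Therefore the treewidth is 2.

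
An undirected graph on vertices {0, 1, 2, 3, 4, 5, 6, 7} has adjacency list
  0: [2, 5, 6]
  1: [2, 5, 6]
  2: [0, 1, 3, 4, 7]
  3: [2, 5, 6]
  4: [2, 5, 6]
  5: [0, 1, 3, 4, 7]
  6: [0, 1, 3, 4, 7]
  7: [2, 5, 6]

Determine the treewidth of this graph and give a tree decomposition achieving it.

The largest bag has 4 vertices, giving width 3; this decomposition certifies tw(G) ≤ 3. For the lower bound: the 4 vertex sets {1,6}, {4,5}, {2}, {0} are disjoint, each induces a connected subgraph, and every pair is joined by at least one edge of G. Contracting each set to a single vertex therefore yields K_{4} as a minor, and since treewidth is minor-monotone, tw(G) ≥ tw(K_{4}) = 3. Combining the bounds, tw(G) = 3.

Treewidth 3.
One such decomposition:
Bags: B1 = {1, 2, 5, 6}  B2 = {2, 4, 5, 6}  B3 = {0, 2, 5, 6}  B4 = {2, 3, 5, 6}  B5 = {2, 5, 6, 7}
Tree: B1–B2, B2–B3, B3–B4, B4–B5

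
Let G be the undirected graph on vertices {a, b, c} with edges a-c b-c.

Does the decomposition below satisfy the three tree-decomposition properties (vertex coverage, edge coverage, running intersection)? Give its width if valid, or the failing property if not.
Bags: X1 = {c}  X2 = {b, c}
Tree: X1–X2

A tree decomposition must satisfy three properties: every vertex lies in some bag; for every edge, both endpoints lie together in some bag; and for every vertex, the bags containing it form a connected subtree. Here vertex a appears in no bag, so the decomposition is invalid.

No — vertex a appears in no bag.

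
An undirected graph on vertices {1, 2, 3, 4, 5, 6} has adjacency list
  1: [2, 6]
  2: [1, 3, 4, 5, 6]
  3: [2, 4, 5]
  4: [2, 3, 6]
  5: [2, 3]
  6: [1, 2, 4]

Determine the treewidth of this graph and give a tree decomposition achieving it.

The largest bag has 3 vertices, giving width 2; this decomposition certifies tw(G) ≤ 2. Conversely, {1, 2, 6} is a clique of size 3, and the vertices of any clique must share a bag in every tree decomposition; so some bag has ≥ 3 vertices and tw(G) ≥ 2. Hence tw(G) = 2 exactly.

Treewidth 2.
Bags: B1 = {1, 2, 6}  B2 = {2, 4, 6}  B3 = {2, 3, 4}  B4 = {2, 3, 5}
Tree: B1–B2, B2–B3, B3–B4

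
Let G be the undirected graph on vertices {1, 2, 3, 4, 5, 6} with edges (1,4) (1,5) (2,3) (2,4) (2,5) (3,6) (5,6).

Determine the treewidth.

A width-2 tree decomposition is:
Bags: B1 = {1, 4, 5}  B2 = {2, 4, 5}  B3 = {2, 5, 6}  B4 = {2, 3, 6}
Tree: B1–B2, B2–B3, B3–B4
Every bag has size at most 3, so the width is 3 − 1 = 2 and tw(G) ≤ 2. For the lower bound, G contains the cycle 1–4–2–5–1, so G is not a forest; only forests have treewidth ≤ 1, hence tw(G) ≥ 2. Therefore the treewidth is 2.

2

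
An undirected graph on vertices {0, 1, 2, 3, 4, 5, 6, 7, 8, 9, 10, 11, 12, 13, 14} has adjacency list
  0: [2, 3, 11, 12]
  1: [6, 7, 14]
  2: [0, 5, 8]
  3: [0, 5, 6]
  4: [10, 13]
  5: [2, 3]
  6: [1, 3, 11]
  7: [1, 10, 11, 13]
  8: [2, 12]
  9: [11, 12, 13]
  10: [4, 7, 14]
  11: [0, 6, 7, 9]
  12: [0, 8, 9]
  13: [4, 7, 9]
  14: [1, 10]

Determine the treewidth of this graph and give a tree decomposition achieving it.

Every bag has size at most 4, so the width is 4 − 1 = 3 and tw(G) ≤ 3. For the lower bound: the 4 vertex sets {2,5,8}, {12}, {0}, {3,6,9,11} are disjoint, each induces a connected subgraph, and every pair is joined by at least one edge of G. Contracting each set to a single vertex therefore yields K_{4} as a minor, and since treewidth is minor-monotone, tw(G) ≥ tw(K_{4}) = 3. Therefore the treewidth is 3.

Treewidth 3.
One optimal decomposition is:
Bags: B1 = {2, 5, 8, 12}  B2 = {0, 2, 5, 12}  B3 = {0, 3, 5, 12}  B4 = {0, 3, 9, 12}  B5 = {0, 3, 9, 11}  B6 = {3, 6, 9, 11}  B7 = {6, 9, 11, 13}  B8 = {6, 7, 11, 13}  B9 = {1, 6, 7, 13}  B10 = {1, 4, 7, 13}  B11 = {1, 4, 7, 10}  B12 = {1, 4, 10, 14}
Tree: B1–B2, B2–B3, B3–B4, B4–B5, B5–B6, B6–B7, B7–B8, B8–B9, B9–B10, B10–B11, B11–B12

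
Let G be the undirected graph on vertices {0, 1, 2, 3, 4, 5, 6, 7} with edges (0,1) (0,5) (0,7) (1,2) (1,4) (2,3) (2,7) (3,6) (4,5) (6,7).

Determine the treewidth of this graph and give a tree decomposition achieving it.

The largest bag has 3 vertices, giving width 2; this decomposition certifies tw(G) ≤ 2. For the lower bound, G contains the cycle 4–5–0–1–4, so G is not a forest; only forests have treewidth ≤ 1, hence tw(G) ≥ 2. Hence tw(G) = 2 exactly.

Treewidth 2.
One optimal decomposition is:
Bags: B1 = {1, 4, 5}  B2 = {0, 1, 5}  B3 = {0, 1, 2}  B4 = {0, 2, 7}  B5 = {2, 3, 7}  B6 = {3, 6, 7}
Tree: B1–B2, B2–B3, B3–B4, B4–B5, B5–B6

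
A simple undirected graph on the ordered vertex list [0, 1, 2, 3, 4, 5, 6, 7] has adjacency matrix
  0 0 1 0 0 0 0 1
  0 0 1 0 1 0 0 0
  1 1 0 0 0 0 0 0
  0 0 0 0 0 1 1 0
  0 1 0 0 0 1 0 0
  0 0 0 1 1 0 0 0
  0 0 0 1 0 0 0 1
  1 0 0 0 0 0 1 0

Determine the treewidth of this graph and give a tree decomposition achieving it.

Every bag has size at most 3, so the width is 3 − 1 = 2 and tw(G) ≤ 2. For the lower bound, G contains the cycle 2–1–4–5–3–6–7–0–2, so G is not a forest; only forests have treewidth ≤ 1, hence tw(G) ≥ 2. Hence tw(G) = 2 exactly.

Treewidth 2.
One such decomposition:
Bags: B1 = {1, 2, 4}  B2 = {2, 4, 5}  B3 = {2, 3, 5}  B4 = {2, 3, 6}  B5 = {2, 6, 7}  B6 = {0, 2, 7}
Tree: B1–B2, B2–B3, B3–B4, B4–B5, B5–B6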